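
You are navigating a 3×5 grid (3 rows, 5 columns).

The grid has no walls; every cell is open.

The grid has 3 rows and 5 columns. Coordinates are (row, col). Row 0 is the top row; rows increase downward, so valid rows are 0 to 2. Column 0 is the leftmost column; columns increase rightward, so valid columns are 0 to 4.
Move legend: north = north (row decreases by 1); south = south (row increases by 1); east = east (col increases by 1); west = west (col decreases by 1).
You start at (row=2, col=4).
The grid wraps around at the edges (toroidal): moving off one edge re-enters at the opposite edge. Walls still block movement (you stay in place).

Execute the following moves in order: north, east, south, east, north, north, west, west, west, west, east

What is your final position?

Start: (row=2, col=4)
  north (north): (row=2, col=4) -> (row=1, col=4)
  east (east): (row=1, col=4) -> (row=1, col=0)
  south (south): (row=1, col=0) -> (row=2, col=0)
  east (east): (row=2, col=0) -> (row=2, col=1)
  north (north): (row=2, col=1) -> (row=1, col=1)
  north (north): (row=1, col=1) -> (row=0, col=1)
  west (west): (row=0, col=1) -> (row=0, col=0)
  west (west): (row=0, col=0) -> (row=0, col=4)
  west (west): (row=0, col=4) -> (row=0, col=3)
  west (west): (row=0, col=3) -> (row=0, col=2)
  east (east): (row=0, col=2) -> (row=0, col=3)
Final: (row=0, col=3)

Answer: Final position: (row=0, col=3)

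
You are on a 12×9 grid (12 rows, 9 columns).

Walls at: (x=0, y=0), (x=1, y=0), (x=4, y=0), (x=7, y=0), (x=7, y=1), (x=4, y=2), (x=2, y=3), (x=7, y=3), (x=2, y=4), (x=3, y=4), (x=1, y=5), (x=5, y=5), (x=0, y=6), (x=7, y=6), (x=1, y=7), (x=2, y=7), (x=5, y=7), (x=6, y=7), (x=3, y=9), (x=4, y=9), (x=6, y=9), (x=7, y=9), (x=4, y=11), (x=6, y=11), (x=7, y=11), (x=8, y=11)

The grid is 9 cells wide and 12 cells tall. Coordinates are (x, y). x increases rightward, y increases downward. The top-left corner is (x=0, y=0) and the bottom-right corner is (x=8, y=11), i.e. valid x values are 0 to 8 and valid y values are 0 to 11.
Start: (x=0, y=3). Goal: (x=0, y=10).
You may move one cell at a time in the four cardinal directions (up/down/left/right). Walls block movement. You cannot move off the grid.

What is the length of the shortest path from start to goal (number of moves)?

Answer: Shortest path length: 17

Derivation:
BFS from (x=0, y=3) until reaching (x=0, y=10):
  Distance 0: (x=0, y=3)
  Distance 1: (x=0, y=2), (x=1, y=3), (x=0, y=4)
  Distance 2: (x=0, y=1), (x=1, y=2), (x=1, y=4), (x=0, y=5)
  Distance 3: (x=1, y=1), (x=2, y=2)
  Distance 4: (x=2, y=1), (x=3, y=2)
  Distance 5: (x=2, y=0), (x=3, y=1), (x=3, y=3)
  Distance 6: (x=3, y=0), (x=4, y=1), (x=4, y=3)
  Distance 7: (x=5, y=1), (x=5, y=3), (x=4, y=4)
  Distance 8: (x=5, y=0), (x=6, y=1), (x=5, y=2), (x=6, y=3), (x=5, y=4), (x=4, y=5)
  Distance 9: (x=6, y=0), (x=6, y=2), (x=6, y=4), (x=3, y=5), (x=4, y=6)
  Distance 10: (x=7, y=2), (x=7, y=4), (x=2, y=5), (x=6, y=5), (x=3, y=6), (x=5, y=6), (x=4, y=7)
  Distance 11: (x=8, y=2), (x=8, y=4), (x=7, y=5), (x=2, y=6), (x=6, y=6), (x=3, y=7), (x=4, y=8)
  Distance 12: (x=8, y=1), (x=8, y=3), (x=8, y=5), (x=1, y=6), (x=3, y=8), (x=5, y=8)
  Distance 13: (x=8, y=0), (x=8, y=6), (x=2, y=8), (x=6, y=8), (x=5, y=9)
  Distance 14: (x=8, y=7), (x=1, y=8), (x=7, y=8), (x=2, y=9), (x=5, y=10)
  Distance 15: (x=7, y=7), (x=0, y=8), (x=8, y=8), (x=1, y=9), (x=2, y=10), (x=4, y=10), (x=6, y=10), (x=5, y=11)
  Distance 16: (x=0, y=7), (x=0, y=9), (x=8, y=9), (x=1, y=10), (x=3, y=10), (x=7, y=10), (x=2, y=11)
  Distance 17: (x=0, y=10), (x=8, y=10), (x=1, y=11), (x=3, y=11)  <- goal reached here
One shortest path (17 moves): (x=0, y=3) -> (x=1, y=3) -> (x=1, y=2) -> (x=2, y=2) -> (x=3, y=2) -> (x=3, y=3) -> (x=4, y=3) -> (x=4, y=4) -> (x=4, y=5) -> (x=3, y=5) -> (x=3, y=6) -> (x=3, y=7) -> (x=3, y=8) -> (x=2, y=8) -> (x=1, y=8) -> (x=0, y=8) -> (x=0, y=9) -> (x=0, y=10)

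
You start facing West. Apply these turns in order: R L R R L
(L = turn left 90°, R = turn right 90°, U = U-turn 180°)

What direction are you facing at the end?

Answer: Final heading: North

Derivation:
Start: West
  R (right (90° clockwise)) -> North
  L (left (90° counter-clockwise)) -> West
  R (right (90° clockwise)) -> North
  R (right (90° clockwise)) -> East
  L (left (90° counter-clockwise)) -> North
Final: North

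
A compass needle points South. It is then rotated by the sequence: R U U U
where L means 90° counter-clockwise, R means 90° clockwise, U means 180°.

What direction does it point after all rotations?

Answer: Final heading: East

Derivation:
Start: South
  R (right (90° clockwise)) -> West
  U (U-turn (180°)) -> East
  U (U-turn (180°)) -> West
  U (U-turn (180°)) -> East
Final: East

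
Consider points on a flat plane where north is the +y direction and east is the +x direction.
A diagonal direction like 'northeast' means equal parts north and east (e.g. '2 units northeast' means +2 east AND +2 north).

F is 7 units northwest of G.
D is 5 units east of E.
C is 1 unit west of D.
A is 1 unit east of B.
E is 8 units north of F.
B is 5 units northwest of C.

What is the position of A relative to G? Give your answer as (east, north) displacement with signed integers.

Place G at the origin (east=0, north=0).
  F is 7 units northwest of G: delta (east=-7, north=+7); F at (east=-7, north=7).
  E is 8 units north of F: delta (east=+0, north=+8); E at (east=-7, north=15).
  D is 5 units east of E: delta (east=+5, north=+0); D at (east=-2, north=15).
  C is 1 unit west of D: delta (east=-1, north=+0); C at (east=-3, north=15).
  B is 5 units northwest of C: delta (east=-5, north=+5); B at (east=-8, north=20).
  A is 1 unit east of B: delta (east=+1, north=+0); A at (east=-7, north=20).
Therefore A relative to G: (east=-7, north=20).

Answer: A is at (east=-7, north=20) relative to G.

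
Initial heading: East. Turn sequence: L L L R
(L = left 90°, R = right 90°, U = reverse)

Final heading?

Start: East
  L (left (90° counter-clockwise)) -> North
  L (left (90° counter-clockwise)) -> West
  L (left (90° counter-clockwise)) -> South
  R (right (90° clockwise)) -> West
Final: West

Answer: Final heading: West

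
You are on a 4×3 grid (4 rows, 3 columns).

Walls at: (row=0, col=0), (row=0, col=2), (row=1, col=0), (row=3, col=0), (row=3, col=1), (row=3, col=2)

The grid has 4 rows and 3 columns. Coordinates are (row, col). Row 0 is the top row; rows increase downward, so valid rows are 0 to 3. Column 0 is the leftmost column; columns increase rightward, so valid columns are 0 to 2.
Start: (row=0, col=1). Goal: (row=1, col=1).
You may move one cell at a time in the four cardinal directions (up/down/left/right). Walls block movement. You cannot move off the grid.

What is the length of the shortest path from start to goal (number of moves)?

BFS from (row=0, col=1) until reaching (row=1, col=1):
  Distance 0: (row=0, col=1)
  Distance 1: (row=1, col=1)  <- goal reached here
One shortest path (1 moves): (row=0, col=1) -> (row=1, col=1)

Answer: Shortest path length: 1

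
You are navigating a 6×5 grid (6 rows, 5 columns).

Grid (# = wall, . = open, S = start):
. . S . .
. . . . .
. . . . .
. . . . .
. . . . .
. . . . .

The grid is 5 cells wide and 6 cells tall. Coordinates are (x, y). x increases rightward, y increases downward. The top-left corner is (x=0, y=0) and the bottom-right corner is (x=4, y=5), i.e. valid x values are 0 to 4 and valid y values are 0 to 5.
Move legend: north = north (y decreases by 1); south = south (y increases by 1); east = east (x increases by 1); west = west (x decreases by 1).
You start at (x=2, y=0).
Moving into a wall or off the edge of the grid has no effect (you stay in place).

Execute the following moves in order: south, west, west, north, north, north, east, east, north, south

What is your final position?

Answer: Final position: (x=2, y=1)

Derivation:
Start: (x=2, y=0)
  south (south): (x=2, y=0) -> (x=2, y=1)
  west (west): (x=2, y=1) -> (x=1, y=1)
  west (west): (x=1, y=1) -> (x=0, y=1)
  north (north): (x=0, y=1) -> (x=0, y=0)
  north (north): blocked, stay at (x=0, y=0)
  north (north): blocked, stay at (x=0, y=0)
  east (east): (x=0, y=0) -> (x=1, y=0)
  east (east): (x=1, y=0) -> (x=2, y=0)
  north (north): blocked, stay at (x=2, y=0)
  south (south): (x=2, y=0) -> (x=2, y=1)
Final: (x=2, y=1)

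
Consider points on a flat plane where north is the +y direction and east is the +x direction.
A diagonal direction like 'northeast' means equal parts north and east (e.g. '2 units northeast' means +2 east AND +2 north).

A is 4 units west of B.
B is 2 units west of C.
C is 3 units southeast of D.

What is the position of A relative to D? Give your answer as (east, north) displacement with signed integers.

Answer: A is at (east=-3, north=-3) relative to D.

Derivation:
Place D at the origin (east=0, north=0).
  C is 3 units southeast of D: delta (east=+3, north=-3); C at (east=3, north=-3).
  B is 2 units west of C: delta (east=-2, north=+0); B at (east=1, north=-3).
  A is 4 units west of B: delta (east=-4, north=+0); A at (east=-3, north=-3).
Therefore A relative to D: (east=-3, north=-3).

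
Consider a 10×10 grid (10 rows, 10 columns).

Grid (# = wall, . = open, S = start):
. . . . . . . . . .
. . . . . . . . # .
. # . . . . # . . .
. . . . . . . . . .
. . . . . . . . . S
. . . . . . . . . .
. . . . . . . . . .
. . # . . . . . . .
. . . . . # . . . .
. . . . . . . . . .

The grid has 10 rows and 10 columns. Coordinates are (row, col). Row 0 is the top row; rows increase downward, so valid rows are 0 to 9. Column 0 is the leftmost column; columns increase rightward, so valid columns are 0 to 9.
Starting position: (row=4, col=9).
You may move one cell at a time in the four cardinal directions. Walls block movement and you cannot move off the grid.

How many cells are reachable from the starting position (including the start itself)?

BFS flood-fill from (row=4, col=9):
  Distance 0: (row=4, col=9)
  Distance 1: (row=3, col=9), (row=4, col=8), (row=5, col=9)
  Distance 2: (row=2, col=9), (row=3, col=8), (row=4, col=7), (row=5, col=8), (row=6, col=9)
  Distance 3: (row=1, col=9), (row=2, col=8), (row=3, col=7), (row=4, col=6), (row=5, col=7), (row=6, col=8), (row=7, col=9)
  Distance 4: (row=0, col=9), (row=2, col=7), (row=3, col=6), (row=4, col=5), (row=5, col=6), (row=6, col=7), (row=7, col=8), (row=8, col=9)
  Distance 5: (row=0, col=8), (row=1, col=7), (row=3, col=5), (row=4, col=4), (row=5, col=5), (row=6, col=6), (row=7, col=7), (row=8, col=8), (row=9, col=9)
  Distance 6: (row=0, col=7), (row=1, col=6), (row=2, col=5), (row=3, col=4), (row=4, col=3), (row=5, col=4), (row=6, col=5), (row=7, col=6), (row=8, col=7), (row=9, col=8)
  Distance 7: (row=0, col=6), (row=1, col=5), (row=2, col=4), (row=3, col=3), (row=4, col=2), (row=5, col=3), (row=6, col=4), (row=7, col=5), (row=8, col=6), (row=9, col=7)
  Distance 8: (row=0, col=5), (row=1, col=4), (row=2, col=3), (row=3, col=2), (row=4, col=1), (row=5, col=2), (row=6, col=3), (row=7, col=4), (row=9, col=6)
  Distance 9: (row=0, col=4), (row=1, col=3), (row=2, col=2), (row=3, col=1), (row=4, col=0), (row=5, col=1), (row=6, col=2), (row=7, col=3), (row=8, col=4), (row=9, col=5)
  Distance 10: (row=0, col=3), (row=1, col=2), (row=3, col=0), (row=5, col=0), (row=6, col=1), (row=8, col=3), (row=9, col=4)
  Distance 11: (row=0, col=2), (row=1, col=1), (row=2, col=0), (row=6, col=0), (row=7, col=1), (row=8, col=2), (row=9, col=3)
  Distance 12: (row=0, col=1), (row=1, col=0), (row=7, col=0), (row=8, col=1), (row=9, col=2)
  Distance 13: (row=0, col=0), (row=8, col=0), (row=9, col=1)
  Distance 14: (row=9, col=0)
Total reachable: 95 (grid has 95 open cells total)

Answer: Reachable cells: 95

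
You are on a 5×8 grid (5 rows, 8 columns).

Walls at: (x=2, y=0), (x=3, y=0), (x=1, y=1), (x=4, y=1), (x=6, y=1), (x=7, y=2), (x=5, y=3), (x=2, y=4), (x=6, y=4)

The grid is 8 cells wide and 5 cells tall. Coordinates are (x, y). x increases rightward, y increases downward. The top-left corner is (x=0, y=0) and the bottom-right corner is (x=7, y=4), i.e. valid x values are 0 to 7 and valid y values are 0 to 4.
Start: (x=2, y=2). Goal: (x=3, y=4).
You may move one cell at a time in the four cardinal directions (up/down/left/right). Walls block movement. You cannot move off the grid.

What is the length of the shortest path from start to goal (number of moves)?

BFS from (x=2, y=2) until reaching (x=3, y=4):
  Distance 0: (x=2, y=2)
  Distance 1: (x=2, y=1), (x=1, y=2), (x=3, y=2), (x=2, y=3)
  Distance 2: (x=3, y=1), (x=0, y=2), (x=4, y=2), (x=1, y=3), (x=3, y=3)
  Distance 3: (x=0, y=1), (x=5, y=2), (x=0, y=3), (x=4, y=3), (x=1, y=4), (x=3, y=4)  <- goal reached here
One shortest path (3 moves): (x=2, y=2) -> (x=3, y=2) -> (x=3, y=3) -> (x=3, y=4)

Answer: Shortest path length: 3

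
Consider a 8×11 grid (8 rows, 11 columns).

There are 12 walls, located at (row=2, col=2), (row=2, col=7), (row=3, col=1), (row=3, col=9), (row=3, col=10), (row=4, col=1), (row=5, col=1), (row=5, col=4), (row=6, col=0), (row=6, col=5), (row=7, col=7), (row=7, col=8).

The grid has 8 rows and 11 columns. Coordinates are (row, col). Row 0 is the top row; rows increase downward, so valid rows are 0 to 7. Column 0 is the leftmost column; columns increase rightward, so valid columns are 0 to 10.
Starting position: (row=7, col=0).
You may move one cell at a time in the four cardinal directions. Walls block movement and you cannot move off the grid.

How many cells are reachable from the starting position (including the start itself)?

BFS flood-fill from (row=7, col=0):
  Distance 0: (row=7, col=0)
  Distance 1: (row=7, col=1)
  Distance 2: (row=6, col=1), (row=7, col=2)
  Distance 3: (row=6, col=2), (row=7, col=3)
  Distance 4: (row=5, col=2), (row=6, col=3), (row=7, col=4)
  Distance 5: (row=4, col=2), (row=5, col=3), (row=6, col=4), (row=7, col=5)
  Distance 6: (row=3, col=2), (row=4, col=3), (row=7, col=6)
  Distance 7: (row=3, col=3), (row=4, col=4), (row=6, col=6)
  Distance 8: (row=2, col=3), (row=3, col=4), (row=4, col=5), (row=5, col=6), (row=6, col=7)
  Distance 9: (row=1, col=3), (row=2, col=4), (row=3, col=5), (row=4, col=6), (row=5, col=5), (row=5, col=7), (row=6, col=8)
  Distance 10: (row=0, col=3), (row=1, col=2), (row=1, col=4), (row=2, col=5), (row=3, col=6), (row=4, col=7), (row=5, col=8), (row=6, col=9)
  Distance 11: (row=0, col=2), (row=0, col=4), (row=1, col=1), (row=1, col=5), (row=2, col=6), (row=3, col=7), (row=4, col=8), (row=5, col=9), (row=6, col=10), (row=7, col=9)
  Distance 12: (row=0, col=1), (row=0, col=5), (row=1, col=0), (row=1, col=6), (row=2, col=1), (row=3, col=8), (row=4, col=9), (row=5, col=10), (row=7, col=10)
  Distance 13: (row=0, col=0), (row=0, col=6), (row=1, col=7), (row=2, col=0), (row=2, col=8), (row=4, col=10)
  Distance 14: (row=0, col=7), (row=1, col=8), (row=2, col=9), (row=3, col=0)
  Distance 15: (row=0, col=8), (row=1, col=9), (row=2, col=10), (row=4, col=0)
  Distance 16: (row=0, col=9), (row=1, col=10), (row=5, col=0)
  Distance 17: (row=0, col=10)
Total reachable: 76 (grid has 76 open cells total)

Answer: Reachable cells: 76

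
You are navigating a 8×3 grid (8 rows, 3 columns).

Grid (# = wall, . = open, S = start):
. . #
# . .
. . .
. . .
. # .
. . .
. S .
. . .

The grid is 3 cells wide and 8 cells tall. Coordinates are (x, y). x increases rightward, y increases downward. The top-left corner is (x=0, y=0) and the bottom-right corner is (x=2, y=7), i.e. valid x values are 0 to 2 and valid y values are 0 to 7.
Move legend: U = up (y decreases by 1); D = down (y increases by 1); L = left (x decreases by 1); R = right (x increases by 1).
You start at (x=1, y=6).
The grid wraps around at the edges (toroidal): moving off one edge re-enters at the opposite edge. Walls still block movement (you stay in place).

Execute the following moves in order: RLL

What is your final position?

Answer: Final position: (x=0, y=6)

Derivation:
Start: (x=1, y=6)
  R (right): (x=1, y=6) -> (x=2, y=6)
  L (left): (x=2, y=6) -> (x=1, y=6)
  L (left): (x=1, y=6) -> (x=0, y=6)
Final: (x=0, y=6)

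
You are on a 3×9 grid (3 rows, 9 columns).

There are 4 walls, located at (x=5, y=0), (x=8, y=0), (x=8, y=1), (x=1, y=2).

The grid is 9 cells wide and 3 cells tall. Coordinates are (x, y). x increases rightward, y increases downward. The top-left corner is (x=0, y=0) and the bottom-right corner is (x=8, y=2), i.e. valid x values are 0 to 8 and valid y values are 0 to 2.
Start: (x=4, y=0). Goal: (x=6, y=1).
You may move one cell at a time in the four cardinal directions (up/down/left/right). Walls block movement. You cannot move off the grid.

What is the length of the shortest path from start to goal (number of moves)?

BFS from (x=4, y=0) until reaching (x=6, y=1):
  Distance 0: (x=4, y=0)
  Distance 1: (x=3, y=0), (x=4, y=1)
  Distance 2: (x=2, y=0), (x=3, y=1), (x=5, y=1), (x=4, y=2)
  Distance 3: (x=1, y=0), (x=2, y=1), (x=6, y=1), (x=3, y=2), (x=5, y=2)  <- goal reached here
One shortest path (3 moves): (x=4, y=0) -> (x=4, y=1) -> (x=5, y=1) -> (x=6, y=1)

Answer: Shortest path length: 3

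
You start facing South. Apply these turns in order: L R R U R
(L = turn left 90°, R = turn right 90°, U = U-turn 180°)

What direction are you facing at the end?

Answer: Final heading: South

Derivation:
Start: South
  L (left (90° counter-clockwise)) -> East
  R (right (90° clockwise)) -> South
  R (right (90° clockwise)) -> West
  U (U-turn (180°)) -> East
  R (right (90° clockwise)) -> South
Final: South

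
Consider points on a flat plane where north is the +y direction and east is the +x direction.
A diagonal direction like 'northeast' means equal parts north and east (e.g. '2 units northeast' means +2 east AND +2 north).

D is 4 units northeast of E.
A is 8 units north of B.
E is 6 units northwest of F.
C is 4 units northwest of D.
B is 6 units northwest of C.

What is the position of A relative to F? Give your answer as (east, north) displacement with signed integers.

Place F at the origin (east=0, north=0).
  E is 6 units northwest of F: delta (east=-6, north=+6); E at (east=-6, north=6).
  D is 4 units northeast of E: delta (east=+4, north=+4); D at (east=-2, north=10).
  C is 4 units northwest of D: delta (east=-4, north=+4); C at (east=-6, north=14).
  B is 6 units northwest of C: delta (east=-6, north=+6); B at (east=-12, north=20).
  A is 8 units north of B: delta (east=+0, north=+8); A at (east=-12, north=28).
Therefore A relative to F: (east=-12, north=28).

Answer: A is at (east=-12, north=28) relative to F.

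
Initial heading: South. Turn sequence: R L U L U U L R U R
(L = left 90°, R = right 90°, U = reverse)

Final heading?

Start: South
  R (right (90° clockwise)) -> West
  L (left (90° counter-clockwise)) -> South
  U (U-turn (180°)) -> North
  L (left (90° counter-clockwise)) -> West
  U (U-turn (180°)) -> East
  U (U-turn (180°)) -> West
  L (left (90° counter-clockwise)) -> South
  R (right (90° clockwise)) -> West
  U (U-turn (180°)) -> East
  R (right (90° clockwise)) -> South
Final: South

Answer: Final heading: South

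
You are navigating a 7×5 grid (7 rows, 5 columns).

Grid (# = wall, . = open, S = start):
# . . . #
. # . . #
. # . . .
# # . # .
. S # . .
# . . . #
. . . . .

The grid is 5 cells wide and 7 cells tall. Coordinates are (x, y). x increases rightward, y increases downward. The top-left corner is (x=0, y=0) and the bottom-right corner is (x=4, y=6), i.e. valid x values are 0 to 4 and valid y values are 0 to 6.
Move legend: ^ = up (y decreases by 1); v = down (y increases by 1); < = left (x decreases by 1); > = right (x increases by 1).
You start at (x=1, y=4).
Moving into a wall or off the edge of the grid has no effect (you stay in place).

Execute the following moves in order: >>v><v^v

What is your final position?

Start: (x=1, y=4)
  > (right): blocked, stay at (x=1, y=4)
  > (right): blocked, stay at (x=1, y=4)
  v (down): (x=1, y=4) -> (x=1, y=5)
  > (right): (x=1, y=5) -> (x=2, y=5)
  < (left): (x=2, y=5) -> (x=1, y=5)
  v (down): (x=1, y=5) -> (x=1, y=6)
  ^ (up): (x=1, y=6) -> (x=1, y=5)
  v (down): (x=1, y=5) -> (x=1, y=6)
Final: (x=1, y=6)

Answer: Final position: (x=1, y=6)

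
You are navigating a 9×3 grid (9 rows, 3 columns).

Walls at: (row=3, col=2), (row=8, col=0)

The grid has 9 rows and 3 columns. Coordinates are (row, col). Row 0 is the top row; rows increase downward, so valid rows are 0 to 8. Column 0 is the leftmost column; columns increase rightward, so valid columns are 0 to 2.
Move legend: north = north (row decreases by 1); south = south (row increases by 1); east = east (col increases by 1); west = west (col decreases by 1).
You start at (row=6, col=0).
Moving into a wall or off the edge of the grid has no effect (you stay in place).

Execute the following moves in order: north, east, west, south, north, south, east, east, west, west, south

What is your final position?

Start: (row=6, col=0)
  north (north): (row=6, col=0) -> (row=5, col=0)
  east (east): (row=5, col=0) -> (row=5, col=1)
  west (west): (row=5, col=1) -> (row=5, col=0)
  south (south): (row=5, col=0) -> (row=6, col=0)
  north (north): (row=6, col=0) -> (row=5, col=0)
  south (south): (row=5, col=0) -> (row=6, col=0)
  east (east): (row=6, col=0) -> (row=6, col=1)
  east (east): (row=6, col=1) -> (row=6, col=2)
  west (west): (row=6, col=2) -> (row=6, col=1)
  west (west): (row=6, col=1) -> (row=6, col=0)
  south (south): (row=6, col=0) -> (row=7, col=0)
Final: (row=7, col=0)

Answer: Final position: (row=7, col=0)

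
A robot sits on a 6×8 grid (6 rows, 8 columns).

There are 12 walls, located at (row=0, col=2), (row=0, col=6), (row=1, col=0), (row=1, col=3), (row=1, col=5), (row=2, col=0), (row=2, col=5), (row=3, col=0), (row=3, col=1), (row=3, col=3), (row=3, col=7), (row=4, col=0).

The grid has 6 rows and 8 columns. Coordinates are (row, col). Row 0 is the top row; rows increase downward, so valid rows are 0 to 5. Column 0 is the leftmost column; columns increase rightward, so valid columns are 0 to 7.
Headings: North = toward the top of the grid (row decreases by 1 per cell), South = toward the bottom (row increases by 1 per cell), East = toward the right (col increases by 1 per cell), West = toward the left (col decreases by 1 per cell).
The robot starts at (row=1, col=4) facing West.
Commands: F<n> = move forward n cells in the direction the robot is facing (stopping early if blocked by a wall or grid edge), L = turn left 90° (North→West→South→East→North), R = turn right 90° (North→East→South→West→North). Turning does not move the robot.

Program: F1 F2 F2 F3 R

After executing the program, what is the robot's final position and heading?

Start: (row=1, col=4), facing West
  F1: move forward 0/1 (blocked), now at (row=1, col=4)
  F2: move forward 0/2 (blocked), now at (row=1, col=4)
  F2: move forward 0/2 (blocked), now at (row=1, col=4)
  F3: move forward 0/3 (blocked), now at (row=1, col=4)
  R: turn right, now facing North
Final: (row=1, col=4), facing North

Answer: Final position: (row=1, col=4), facing North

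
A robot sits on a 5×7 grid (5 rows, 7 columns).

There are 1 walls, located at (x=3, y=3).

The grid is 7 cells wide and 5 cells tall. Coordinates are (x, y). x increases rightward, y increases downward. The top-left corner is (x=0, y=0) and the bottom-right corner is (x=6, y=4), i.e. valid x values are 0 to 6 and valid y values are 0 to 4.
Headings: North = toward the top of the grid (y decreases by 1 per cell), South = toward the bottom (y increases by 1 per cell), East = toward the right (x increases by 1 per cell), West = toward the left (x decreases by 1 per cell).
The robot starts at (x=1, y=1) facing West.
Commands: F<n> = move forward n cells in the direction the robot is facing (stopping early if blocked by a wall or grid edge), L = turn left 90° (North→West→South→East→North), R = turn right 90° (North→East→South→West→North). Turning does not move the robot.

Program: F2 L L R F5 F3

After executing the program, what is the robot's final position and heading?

Start: (x=1, y=1), facing West
  F2: move forward 1/2 (blocked), now at (x=0, y=1)
  L: turn left, now facing South
  L: turn left, now facing East
  R: turn right, now facing South
  F5: move forward 3/5 (blocked), now at (x=0, y=4)
  F3: move forward 0/3 (blocked), now at (x=0, y=4)
Final: (x=0, y=4), facing South

Answer: Final position: (x=0, y=4), facing South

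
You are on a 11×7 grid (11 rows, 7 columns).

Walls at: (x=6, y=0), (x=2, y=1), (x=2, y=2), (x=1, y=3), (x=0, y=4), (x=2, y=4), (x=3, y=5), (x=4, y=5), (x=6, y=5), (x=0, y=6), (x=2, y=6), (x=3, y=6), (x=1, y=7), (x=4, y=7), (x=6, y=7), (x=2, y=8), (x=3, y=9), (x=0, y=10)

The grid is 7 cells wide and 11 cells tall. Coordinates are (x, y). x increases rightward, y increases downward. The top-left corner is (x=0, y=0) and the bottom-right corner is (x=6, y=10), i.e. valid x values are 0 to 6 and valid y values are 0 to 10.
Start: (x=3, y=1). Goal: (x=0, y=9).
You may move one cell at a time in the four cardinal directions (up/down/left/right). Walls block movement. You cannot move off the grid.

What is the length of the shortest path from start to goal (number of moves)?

Answer: Shortest path length: 17

Derivation:
BFS from (x=3, y=1) until reaching (x=0, y=9):
  Distance 0: (x=3, y=1)
  Distance 1: (x=3, y=0), (x=4, y=1), (x=3, y=2)
  Distance 2: (x=2, y=0), (x=4, y=0), (x=5, y=1), (x=4, y=2), (x=3, y=3)
  Distance 3: (x=1, y=0), (x=5, y=0), (x=6, y=1), (x=5, y=2), (x=2, y=3), (x=4, y=3), (x=3, y=4)
  Distance 4: (x=0, y=0), (x=1, y=1), (x=6, y=2), (x=5, y=3), (x=4, y=4)
  Distance 5: (x=0, y=1), (x=1, y=2), (x=6, y=3), (x=5, y=4)
  Distance 6: (x=0, y=2), (x=6, y=4), (x=5, y=5)
  Distance 7: (x=0, y=3), (x=5, y=6)
  Distance 8: (x=4, y=6), (x=6, y=6), (x=5, y=7)
  Distance 9: (x=5, y=8)
  Distance 10: (x=4, y=8), (x=6, y=8), (x=5, y=9)
  Distance 11: (x=3, y=8), (x=4, y=9), (x=6, y=9), (x=5, y=10)
  Distance 12: (x=3, y=7), (x=4, y=10), (x=6, y=10)
  Distance 13: (x=2, y=7), (x=3, y=10)
  Distance 14: (x=2, y=10)
  Distance 15: (x=2, y=9), (x=1, y=10)
  Distance 16: (x=1, y=9)
  Distance 17: (x=1, y=8), (x=0, y=9)  <- goal reached here
One shortest path (17 moves): (x=3, y=1) -> (x=4, y=1) -> (x=5, y=1) -> (x=5, y=2) -> (x=5, y=3) -> (x=5, y=4) -> (x=5, y=5) -> (x=5, y=6) -> (x=5, y=7) -> (x=5, y=8) -> (x=4, y=8) -> (x=4, y=9) -> (x=4, y=10) -> (x=3, y=10) -> (x=2, y=10) -> (x=1, y=10) -> (x=1, y=9) -> (x=0, y=9)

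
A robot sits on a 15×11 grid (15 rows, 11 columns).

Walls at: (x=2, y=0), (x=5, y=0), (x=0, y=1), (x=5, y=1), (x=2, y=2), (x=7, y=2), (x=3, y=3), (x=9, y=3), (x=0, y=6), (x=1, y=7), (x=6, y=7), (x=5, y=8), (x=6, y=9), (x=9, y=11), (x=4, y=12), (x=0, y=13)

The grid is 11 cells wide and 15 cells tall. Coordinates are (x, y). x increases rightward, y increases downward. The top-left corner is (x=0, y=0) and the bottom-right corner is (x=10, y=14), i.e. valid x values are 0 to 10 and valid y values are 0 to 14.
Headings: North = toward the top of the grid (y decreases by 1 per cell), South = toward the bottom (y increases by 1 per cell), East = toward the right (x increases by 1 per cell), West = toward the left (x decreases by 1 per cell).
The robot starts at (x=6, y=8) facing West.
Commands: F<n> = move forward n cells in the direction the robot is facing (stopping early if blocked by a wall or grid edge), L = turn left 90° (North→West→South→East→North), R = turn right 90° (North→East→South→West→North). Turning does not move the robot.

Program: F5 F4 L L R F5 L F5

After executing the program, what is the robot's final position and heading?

Start: (x=6, y=8), facing West
  F5: move forward 0/5 (blocked), now at (x=6, y=8)
  F4: move forward 0/4 (blocked), now at (x=6, y=8)
  L: turn left, now facing South
  L: turn left, now facing East
  R: turn right, now facing South
  F5: move forward 0/5 (blocked), now at (x=6, y=8)
  L: turn left, now facing East
  F5: move forward 4/5 (blocked), now at (x=10, y=8)
Final: (x=10, y=8), facing East

Answer: Final position: (x=10, y=8), facing East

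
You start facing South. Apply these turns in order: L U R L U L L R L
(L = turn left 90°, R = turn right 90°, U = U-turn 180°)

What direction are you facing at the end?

Start: South
  L (left (90° counter-clockwise)) -> East
  U (U-turn (180°)) -> West
  R (right (90° clockwise)) -> North
  L (left (90° counter-clockwise)) -> West
  U (U-turn (180°)) -> East
  L (left (90° counter-clockwise)) -> North
  L (left (90° counter-clockwise)) -> West
  R (right (90° clockwise)) -> North
  L (left (90° counter-clockwise)) -> West
Final: West

Answer: Final heading: West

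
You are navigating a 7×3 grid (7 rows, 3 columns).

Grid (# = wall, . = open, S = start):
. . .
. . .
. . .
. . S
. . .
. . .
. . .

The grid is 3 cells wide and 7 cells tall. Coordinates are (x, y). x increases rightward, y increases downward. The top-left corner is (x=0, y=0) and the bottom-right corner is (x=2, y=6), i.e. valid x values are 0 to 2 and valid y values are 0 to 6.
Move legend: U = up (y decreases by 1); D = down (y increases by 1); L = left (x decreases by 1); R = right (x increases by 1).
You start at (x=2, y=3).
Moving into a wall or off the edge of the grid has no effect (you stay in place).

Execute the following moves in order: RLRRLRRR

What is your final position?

Start: (x=2, y=3)
  R (right): blocked, stay at (x=2, y=3)
  L (left): (x=2, y=3) -> (x=1, y=3)
  R (right): (x=1, y=3) -> (x=2, y=3)
  R (right): blocked, stay at (x=2, y=3)
  L (left): (x=2, y=3) -> (x=1, y=3)
  R (right): (x=1, y=3) -> (x=2, y=3)
  R (right): blocked, stay at (x=2, y=3)
  R (right): blocked, stay at (x=2, y=3)
Final: (x=2, y=3)

Answer: Final position: (x=2, y=3)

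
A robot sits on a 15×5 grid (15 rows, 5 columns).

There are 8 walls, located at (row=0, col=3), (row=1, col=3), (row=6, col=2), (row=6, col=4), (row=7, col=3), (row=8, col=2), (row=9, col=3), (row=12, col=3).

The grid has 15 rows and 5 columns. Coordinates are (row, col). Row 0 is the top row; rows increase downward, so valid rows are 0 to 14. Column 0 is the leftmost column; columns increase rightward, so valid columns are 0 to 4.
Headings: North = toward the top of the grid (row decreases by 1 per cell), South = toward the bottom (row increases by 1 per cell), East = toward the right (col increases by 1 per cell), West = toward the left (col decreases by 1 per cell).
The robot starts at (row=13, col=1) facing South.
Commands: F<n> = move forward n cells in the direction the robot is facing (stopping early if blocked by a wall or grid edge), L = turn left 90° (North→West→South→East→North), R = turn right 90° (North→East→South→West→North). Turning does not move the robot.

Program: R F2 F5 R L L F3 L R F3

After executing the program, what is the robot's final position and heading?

Answer: Final position: (row=14, col=0), facing South

Derivation:
Start: (row=13, col=1), facing South
  R: turn right, now facing West
  F2: move forward 1/2 (blocked), now at (row=13, col=0)
  F5: move forward 0/5 (blocked), now at (row=13, col=0)
  R: turn right, now facing North
  L: turn left, now facing West
  L: turn left, now facing South
  F3: move forward 1/3 (blocked), now at (row=14, col=0)
  L: turn left, now facing East
  R: turn right, now facing South
  F3: move forward 0/3 (blocked), now at (row=14, col=0)
Final: (row=14, col=0), facing South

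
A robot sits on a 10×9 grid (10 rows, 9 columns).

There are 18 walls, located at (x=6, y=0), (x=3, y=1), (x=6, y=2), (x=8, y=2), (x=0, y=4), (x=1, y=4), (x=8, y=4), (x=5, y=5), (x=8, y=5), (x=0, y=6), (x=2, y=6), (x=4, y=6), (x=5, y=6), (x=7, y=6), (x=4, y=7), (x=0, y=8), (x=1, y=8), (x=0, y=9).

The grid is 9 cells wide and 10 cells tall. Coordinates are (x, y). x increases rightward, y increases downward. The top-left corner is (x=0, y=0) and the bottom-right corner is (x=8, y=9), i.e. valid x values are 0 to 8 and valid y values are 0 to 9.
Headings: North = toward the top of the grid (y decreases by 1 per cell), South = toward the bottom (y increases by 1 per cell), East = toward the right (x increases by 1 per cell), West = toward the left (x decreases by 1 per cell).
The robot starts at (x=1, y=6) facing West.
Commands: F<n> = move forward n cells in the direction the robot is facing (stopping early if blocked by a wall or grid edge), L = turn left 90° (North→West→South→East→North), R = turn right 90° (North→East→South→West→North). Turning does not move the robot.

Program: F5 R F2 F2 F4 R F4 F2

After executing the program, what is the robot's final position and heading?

Answer: Final position: (x=4, y=5), facing East

Derivation:
Start: (x=1, y=6), facing West
  F5: move forward 0/5 (blocked), now at (x=1, y=6)
  R: turn right, now facing North
  F2: move forward 1/2 (blocked), now at (x=1, y=5)
  F2: move forward 0/2 (blocked), now at (x=1, y=5)
  F4: move forward 0/4 (blocked), now at (x=1, y=5)
  R: turn right, now facing East
  F4: move forward 3/4 (blocked), now at (x=4, y=5)
  F2: move forward 0/2 (blocked), now at (x=4, y=5)
Final: (x=4, y=5), facing East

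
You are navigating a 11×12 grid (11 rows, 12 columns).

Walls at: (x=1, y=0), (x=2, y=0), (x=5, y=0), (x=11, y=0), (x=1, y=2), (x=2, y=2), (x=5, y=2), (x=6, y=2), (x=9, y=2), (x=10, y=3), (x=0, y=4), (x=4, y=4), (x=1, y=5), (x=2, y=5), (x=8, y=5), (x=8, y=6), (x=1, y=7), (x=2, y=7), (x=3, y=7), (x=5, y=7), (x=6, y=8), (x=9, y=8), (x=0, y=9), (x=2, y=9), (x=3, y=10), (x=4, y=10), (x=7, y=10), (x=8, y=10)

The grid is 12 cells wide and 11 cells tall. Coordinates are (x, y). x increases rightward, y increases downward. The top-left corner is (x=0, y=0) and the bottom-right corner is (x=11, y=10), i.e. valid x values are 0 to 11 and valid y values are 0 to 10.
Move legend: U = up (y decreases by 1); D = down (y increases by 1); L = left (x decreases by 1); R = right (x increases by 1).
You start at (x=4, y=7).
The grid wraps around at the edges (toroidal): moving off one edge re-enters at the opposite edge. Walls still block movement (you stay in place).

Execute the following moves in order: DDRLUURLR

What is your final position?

Start: (x=4, y=7)
  D (down): (x=4, y=7) -> (x=4, y=8)
  D (down): (x=4, y=8) -> (x=4, y=9)
  R (right): (x=4, y=9) -> (x=5, y=9)
  L (left): (x=5, y=9) -> (x=4, y=9)
  U (up): (x=4, y=9) -> (x=4, y=8)
  U (up): (x=4, y=8) -> (x=4, y=7)
  R (right): blocked, stay at (x=4, y=7)
  L (left): blocked, stay at (x=4, y=7)
  R (right): blocked, stay at (x=4, y=7)
Final: (x=4, y=7)

Answer: Final position: (x=4, y=7)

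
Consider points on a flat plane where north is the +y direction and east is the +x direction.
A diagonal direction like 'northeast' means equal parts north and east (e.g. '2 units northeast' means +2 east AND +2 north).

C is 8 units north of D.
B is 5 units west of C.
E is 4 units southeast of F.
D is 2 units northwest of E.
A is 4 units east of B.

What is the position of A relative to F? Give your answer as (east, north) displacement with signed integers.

Answer: A is at (east=1, north=6) relative to F.

Derivation:
Place F at the origin (east=0, north=0).
  E is 4 units southeast of F: delta (east=+4, north=-4); E at (east=4, north=-4).
  D is 2 units northwest of E: delta (east=-2, north=+2); D at (east=2, north=-2).
  C is 8 units north of D: delta (east=+0, north=+8); C at (east=2, north=6).
  B is 5 units west of C: delta (east=-5, north=+0); B at (east=-3, north=6).
  A is 4 units east of B: delta (east=+4, north=+0); A at (east=1, north=6).
Therefore A relative to F: (east=1, north=6).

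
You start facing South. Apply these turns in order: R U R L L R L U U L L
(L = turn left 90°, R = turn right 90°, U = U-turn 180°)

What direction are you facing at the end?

Answer: Final heading: South

Derivation:
Start: South
  R (right (90° clockwise)) -> West
  U (U-turn (180°)) -> East
  R (right (90° clockwise)) -> South
  L (left (90° counter-clockwise)) -> East
  L (left (90° counter-clockwise)) -> North
  R (right (90° clockwise)) -> East
  L (left (90° counter-clockwise)) -> North
  U (U-turn (180°)) -> South
  U (U-turn (180°)) -> North
  L (left (90° counter-clockwise)) -> West
  L (left (90° counter-clockwise)) -> South
Final: South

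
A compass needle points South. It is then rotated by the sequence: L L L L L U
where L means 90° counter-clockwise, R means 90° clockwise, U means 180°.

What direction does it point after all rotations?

Start: South
  L (left (90° counter-clockwise)) -> East
  L (left (90° counter-clockwise)) -> North
  L (left (90° counter-clockwise)) -> West
  L (left (90° counter-clockwise)) -> South
  L (left (90° counter-clockwise)) -> East
  U (U-turn (180°)) -> West
Final: West

Answer: Final heading: West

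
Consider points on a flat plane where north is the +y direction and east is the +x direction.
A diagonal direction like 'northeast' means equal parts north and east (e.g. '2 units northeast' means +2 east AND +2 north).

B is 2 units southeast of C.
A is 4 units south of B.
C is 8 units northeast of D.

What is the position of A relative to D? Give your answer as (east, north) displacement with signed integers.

Answer: A is at (east=10, north=2) relative to D.

Derivation:
Place D at the origin (east=0, north=0).
  C is 8 units northeast of D: delta (east=+8, north=+8); C at (east=8, north=8).
  B is 2 units southeast of C: delta (east=+2, north=-2); B at (east=10, north=6).
  A is 4 units south of B: delta (east=+0, north=-4); A at (east=10, north=2).
Therefore A relative to D: (east=10, north=2).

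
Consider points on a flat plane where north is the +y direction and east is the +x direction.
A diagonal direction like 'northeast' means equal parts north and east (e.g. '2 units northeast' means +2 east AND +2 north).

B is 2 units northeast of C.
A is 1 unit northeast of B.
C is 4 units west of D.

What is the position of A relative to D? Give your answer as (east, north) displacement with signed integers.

Answer: A is at (east=-1, north=3) relative to D.

Derivation:
Place D at the origin (east=0, north=0).
  C is 4 units west of D: delta (east=-4, north=+0); C at (east=-4, north=0).
  B is 2 units northeast of C: delta (east=+2, north=+2); B at (east=-2, north=2).
  A is 1 unit northeast of B: delta (east=+1, north=+1); A at (east=-1, north=3).
Therefore A relative to D: (east=-1, north=3).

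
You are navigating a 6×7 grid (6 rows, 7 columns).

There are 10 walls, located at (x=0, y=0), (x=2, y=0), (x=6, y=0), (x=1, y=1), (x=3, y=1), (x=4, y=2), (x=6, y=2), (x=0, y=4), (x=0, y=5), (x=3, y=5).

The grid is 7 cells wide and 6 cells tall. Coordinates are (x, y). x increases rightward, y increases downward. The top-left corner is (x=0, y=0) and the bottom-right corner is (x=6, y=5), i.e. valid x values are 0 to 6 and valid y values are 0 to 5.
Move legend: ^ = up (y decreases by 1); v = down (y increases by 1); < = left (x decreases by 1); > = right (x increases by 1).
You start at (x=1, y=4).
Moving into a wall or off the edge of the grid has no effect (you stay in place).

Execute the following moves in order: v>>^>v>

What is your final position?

Answer: Final position: (x=4, y=4)

Derivation:
Start: (x=1, y=4)
  v (down): (x=1, y=4) -> (x=1, y=5)
  > (right): (x=1, y=5) -> (x=2, y=5)
  > (right): blocked, stay at (x=2, y=5)
  ^ (up): (x=2, y=5) -> (x=2, y=4)
  > (right): (x=2, y=4) -> (x=3, y=4)
  v (down): blocked, stay at (x=3, y=4)
  > (right): (x=3, y=4) -> (x=4, y=4)
Final: (x=4, y=4)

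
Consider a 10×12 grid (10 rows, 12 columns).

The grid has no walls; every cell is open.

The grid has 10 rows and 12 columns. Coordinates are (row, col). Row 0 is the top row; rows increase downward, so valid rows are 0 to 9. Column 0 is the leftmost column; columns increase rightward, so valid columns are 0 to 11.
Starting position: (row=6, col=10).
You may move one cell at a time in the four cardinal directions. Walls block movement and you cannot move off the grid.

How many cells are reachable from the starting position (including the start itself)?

BFS flood-fill from (row=6, col=10):
  Distance 0: (row=6, col=10)
  Distance 1: (row=5, col=10), (row=6, col=9), (row=6, col=11), (row=7, col=10)
  Distance 2: (row=4, col=10), (row=5, col=9), (row=5, col=11), (row=6, col=8), (row=7, col=9), (row=7, col=11), (row=8, col=10)
  Distance 3: (row=3, col=10), (row=4, col=9), (row=4, col=11), (row=5, col=8), (row=6, col=7), (row=7, col=8), (row=8, col=9), (row=8, col=11), (row=9, col=10)
  Distance 4: (row=2, col=10), (row=3, col=9), (row=3, col=11), (row=4, col=8), (row=5, col=7), (row=6, col=6), (row=7, col=7), (row=8, col=8), (row=9, col=9), (row=9, col=11)
  Distance 5: (row=1, col=10), (row=2, col=9), (row=2, col=11), (row=3, col=8), (row=4, col=7), (row=5, col=6), (row=6, col=5), (row=7, col=6), (row=8, col=7), (row=9, col=8)
  Distance 6: (row=0, col=10), (row=1, col=9), (row=1, col=11), (row=2, col=8), (row=3, col=7), (row=4, col=6), (row=5, col=5), (row=6, col=4), (row=7, col=5), (row=8, col=6), (row=9, col=7)
  Distance 7: (row=0, col=9), (row=0, col=11), (row=1, col=8), (row=2, col=7), (row=3, col=6), (row=4, col=5), (row=5, col=4), (row=6, col=3), (row=7, col=4), (row=8, col=5), (row=9, col=6)
  Distance 8: (row=0, col=8), (row=1, col=7), (row=2, col=6), (row=3, col=5), (row=4, col=4), (row=5, col=3), (row=6, col=2), (row=7, col=3), (row=8, col=4), (row=9, col=5)
  Distance 9: (row=0, col=7), (row=1, col=6), (row=2, col=5), (row=3, col=4), (row=4, col=3), (row=5, col=2), (row=6, col=1), (row=7, col=2), (row=8, col=3), (row=9, col=4)
  Distance 10: (row=0, col=6), (row=1, col=5), (row=2, col=4), (row=3, col=3), (row=4, col=2), (row=5, col=1), (row=6, col=0), (row=7, col=1), (row=8, col=2), (row=9, col=3)
  Distance 11: (row=0, col=5), (row=1, col=4), (row=2, col=3), (row=3, col=2), (row=4, col=1), (row=5, col=0), (row=7, col=0), (row=8, col=1), (row=9, col=2)
  Distance 12: (row=0, col=4), (row=1, col=3), (row=2, col=2), (row=3, col=1), (row=4, col=0), (row=8, col=0), (row=9, col=1)
  Distance 13: (row=0, col=3), (row=1, col=2), (row=2, col=1), (row=3, col=0), (row=9, col=0)
  Distance 14: (row=0, col=2), (row=1, col=1), (row=2, col=0)
  Distance 15: (row=0, col=1), (row=1, col=0)
  Distance 16: (row=0, col=0)
Total reachable: 120 (grid has 120 open cells total)

Answer: Reachable cells: 120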